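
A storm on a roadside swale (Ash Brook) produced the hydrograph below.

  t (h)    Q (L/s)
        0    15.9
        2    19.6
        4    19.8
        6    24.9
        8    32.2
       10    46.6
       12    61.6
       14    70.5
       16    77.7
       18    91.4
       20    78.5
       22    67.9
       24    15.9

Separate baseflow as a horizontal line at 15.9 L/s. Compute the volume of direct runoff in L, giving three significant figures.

Direct-runoff ordinates (Q − Q_b): 0.0, 3.7, 3.9, 9.0, 16.3, 30.7, 45.7, 54.6, 61.8, 75.5, 62.6, 52.0, 0.0 L/s.
ΣQ_DR = 415.8 L/s.
With Δt = 2 h = 7200 s, V = ΣQ_DR · Δt = 415.8 × 7200 = 2.99 × 10^6 L.

V ≈ 2.99 × 10^6 L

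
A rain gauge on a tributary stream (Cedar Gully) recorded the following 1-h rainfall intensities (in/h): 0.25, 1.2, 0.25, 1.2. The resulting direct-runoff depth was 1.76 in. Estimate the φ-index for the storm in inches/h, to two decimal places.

Only the 2 blocks with intensity above φ contribute runoff: 1.2, 1.2 in/h.
Σ(I−φ)·Δt = d  ⇒  (1.2+1.2 − 2φ)·1 = 1.76
φ = (2.400 − 1.76/1) / 2 = 0.32 in/h.

φ ≈ 0.32 in/h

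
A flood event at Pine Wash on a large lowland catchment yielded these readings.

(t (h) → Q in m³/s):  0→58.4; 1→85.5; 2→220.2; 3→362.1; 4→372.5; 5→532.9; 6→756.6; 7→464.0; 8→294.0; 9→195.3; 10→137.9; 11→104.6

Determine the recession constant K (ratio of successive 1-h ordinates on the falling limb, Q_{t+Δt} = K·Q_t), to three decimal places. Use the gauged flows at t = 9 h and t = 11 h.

Using the recession-limb readings at t = 9 h and t = 11 h: Q falls from 195.3 to 104.6 m³/s over 2 intervals.
K = (Q₂/Q₁)^(1/2) = (104.6/195.3)^(1/2) = 0.732.

K ≈ 0.732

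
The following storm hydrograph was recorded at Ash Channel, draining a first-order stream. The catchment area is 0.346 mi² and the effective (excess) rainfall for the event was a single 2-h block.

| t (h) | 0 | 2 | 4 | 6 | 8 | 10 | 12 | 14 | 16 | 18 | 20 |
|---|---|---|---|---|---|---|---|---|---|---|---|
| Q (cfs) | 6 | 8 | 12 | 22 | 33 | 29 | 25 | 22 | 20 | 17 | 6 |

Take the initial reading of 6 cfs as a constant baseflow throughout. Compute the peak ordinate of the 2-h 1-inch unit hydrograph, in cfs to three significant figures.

Direct runoff: 0.0, 2.0, 6.0, 16.0, 27.0, 23.0, 19.0, 16.0, 14.0, 11.0, 0.0 cfs; ΣQ_DR = 134.0 cfs, peak = 27.0 cfs.
Runoff depth d = ΣQ_DR·Δt / A = 134.0 × 7200 / (0.346 mi²) = 1.200 in.
The 1-inch UH is the DRH scaled by (1 in)/d, so U_p = 27.0 × 1/1.200 = 22.5 cfs.

U_p ≈ 22.5 cfs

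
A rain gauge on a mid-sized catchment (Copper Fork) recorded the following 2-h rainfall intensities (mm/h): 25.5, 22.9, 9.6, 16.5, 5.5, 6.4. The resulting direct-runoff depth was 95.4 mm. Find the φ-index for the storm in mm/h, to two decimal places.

φ ≈ 6.70 mm/h

Only the 4 blocks with intensity above φ contribute runoff: 25.5, 22.9, 9.6, 16.5 mm/h.
Σ(I−φ)·Δt = d  ⇒  (25.5+22.9+9.6+16.5 − 4φ)·2 = 95.4
φ = (74.50 − 95.4/2) / 4 = 6.70 mm/h.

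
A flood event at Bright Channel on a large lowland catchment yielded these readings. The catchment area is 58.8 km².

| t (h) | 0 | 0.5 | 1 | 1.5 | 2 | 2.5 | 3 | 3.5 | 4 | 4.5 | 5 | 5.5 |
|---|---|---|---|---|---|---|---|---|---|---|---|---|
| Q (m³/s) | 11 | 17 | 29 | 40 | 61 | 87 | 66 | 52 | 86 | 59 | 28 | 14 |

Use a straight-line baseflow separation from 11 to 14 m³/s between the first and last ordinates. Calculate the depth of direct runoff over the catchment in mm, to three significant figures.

d ≈ 12.2 mm

Direct runoff: 0.00, 5.73, 17.45, 28.18, 48.91, 74.64, 53.36, 39.09, 72.82, 45.55, 14.27, 0.00 m³/s; ΣQ_DR = 400.0 m³/s.
V = ΣQ_DR · Δt = 400.0 × 1800 s = 7.200 × 10^5 m³.
Over A = 58.8 km², depth = V / A = 12.2 mm.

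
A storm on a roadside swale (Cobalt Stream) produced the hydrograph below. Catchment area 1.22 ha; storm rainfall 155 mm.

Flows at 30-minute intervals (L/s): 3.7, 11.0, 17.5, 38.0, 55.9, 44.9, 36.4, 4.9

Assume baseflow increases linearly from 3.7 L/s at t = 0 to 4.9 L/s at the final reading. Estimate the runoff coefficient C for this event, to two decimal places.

ΣQ_DR = 177.9 L/s; V = ΣQ_DR·Δt = 3.202 × 10^5 L.
Runoff depth d = V / A = 26.25 mm.
C = d / P = 26.25 / 155 = 0.17.

C ≈ 0.17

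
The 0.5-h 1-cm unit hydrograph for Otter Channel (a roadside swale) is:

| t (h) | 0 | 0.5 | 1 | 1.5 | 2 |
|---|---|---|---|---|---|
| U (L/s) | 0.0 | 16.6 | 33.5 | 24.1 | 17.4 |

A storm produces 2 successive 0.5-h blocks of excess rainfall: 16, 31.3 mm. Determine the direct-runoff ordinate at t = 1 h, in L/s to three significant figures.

By discrete convolution, Q_j = Σ (P_i / 10 mm) · U_{j−i}.
At t = 1 h (j=2): Q = (16/10)·33.5 + (31.3/10)·16.6 = 106 L/s.

Q ≈ 106 L/s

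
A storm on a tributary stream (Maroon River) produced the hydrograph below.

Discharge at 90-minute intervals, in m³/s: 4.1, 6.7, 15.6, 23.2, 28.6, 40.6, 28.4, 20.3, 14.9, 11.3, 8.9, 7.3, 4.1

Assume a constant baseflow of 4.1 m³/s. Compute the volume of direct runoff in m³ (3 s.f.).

V ≈ 8.68 × 10^5 m³

Direct-runoff ordinates (Q − Q_b): 0.0, 2.6, 11.5, 19.1, 24.5, 36.5, 24.3, 16.2, 10.8, 7.2, 4.8, 3.2, 0.0 m³/s.
ΣQ_DR = 160.7 m³/s.
With Δt = 1.5 h = 5400 s, V = ΣQ_DR · Δt = 160.7 × 5400 = 8.68 × 10^5 m³.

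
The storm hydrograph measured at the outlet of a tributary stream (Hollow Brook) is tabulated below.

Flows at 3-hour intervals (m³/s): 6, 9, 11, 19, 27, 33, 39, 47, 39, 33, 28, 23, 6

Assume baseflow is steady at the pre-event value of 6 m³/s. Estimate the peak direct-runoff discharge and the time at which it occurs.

Subtracting baseflow gives direct-runoff ordinates: 0.0, 3.0, 5.0, 13.0, 21.0, 27.0, 33.0, 41.0, 33.0, 27.0, 22.0, 17.0, 0.0 m³/s.
The maximum is 41.0 m³/s, occurring at the reading for t = 21 h.

Q_p = 41.0 m³/s at t = 21 h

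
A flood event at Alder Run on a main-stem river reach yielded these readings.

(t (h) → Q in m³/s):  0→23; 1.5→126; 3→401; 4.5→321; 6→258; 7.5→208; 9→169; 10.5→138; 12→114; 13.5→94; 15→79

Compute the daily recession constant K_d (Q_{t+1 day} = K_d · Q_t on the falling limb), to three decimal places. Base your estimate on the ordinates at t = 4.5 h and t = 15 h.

K_d ≈ 0.041

Between t = 4.5 h and t = 15 h the flow falls from 321 to 79 m³/s over 7×1.5 h = 10.5 h.
Per-interval ratio K = (79/321)^(1/7) = 0.8185; K_d = K^(24/1.5) = 0.041.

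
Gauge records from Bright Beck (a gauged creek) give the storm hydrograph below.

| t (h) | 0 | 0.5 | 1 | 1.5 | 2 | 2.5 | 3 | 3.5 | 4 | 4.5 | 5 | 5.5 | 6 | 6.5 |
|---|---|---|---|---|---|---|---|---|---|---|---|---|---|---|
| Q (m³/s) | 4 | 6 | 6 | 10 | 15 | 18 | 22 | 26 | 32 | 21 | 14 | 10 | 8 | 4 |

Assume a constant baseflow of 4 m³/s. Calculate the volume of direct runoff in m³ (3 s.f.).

V ≈ 2.52 × 10^5 m³

Direct-runoff ordinates (Q − Q_b): 0.0, 2.0, 2.0, 6.0, 11.0, 14.0, 18.0, 22.0, 28.0, 17.0, 10.0, 6.0, 4.0, 0.0 m³/s.
ΣQ_DR = 140.0 m³/s.
With Δt = 0.5 h = 1800 s, V = ΣQ_DR · Δt = 140.0 × 1800 = 2.52 × 10^5 m³.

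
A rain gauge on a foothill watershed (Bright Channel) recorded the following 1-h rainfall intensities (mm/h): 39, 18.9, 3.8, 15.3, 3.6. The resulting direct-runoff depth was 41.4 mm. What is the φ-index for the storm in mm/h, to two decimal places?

Only the 3 blocks with intensity above φ contribute runoff: 39, 18.9, 15.3 mm/h.
Σ(I−φ)·Δt = d  ⇒  (39+18.9+15.3 − 3φ)·1 = 41.4
φ = (73.20 − 41.4/1) / 3 = 10.60 mm/h.

φ ≈ 10.60 mm/h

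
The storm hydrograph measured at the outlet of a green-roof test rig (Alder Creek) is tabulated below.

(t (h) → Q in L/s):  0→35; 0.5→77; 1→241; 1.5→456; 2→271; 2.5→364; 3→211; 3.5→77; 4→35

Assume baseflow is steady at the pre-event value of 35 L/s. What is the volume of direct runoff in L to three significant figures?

Direct-runoff ordinates (Q − Q_b): 0.0, 42.0, 206.0, 421.0, 236.0, 329.0, 176.0, 42.0, 0.0 L/s.
ΣQ_DR = 1452 L/s.
With Δt = 0.5 h = 1800 s, V = ΣQ_DR · Δt = 1452 × 1800 = 2.61 × 10^6 L.

V ≈ 2.61 × 10^6 L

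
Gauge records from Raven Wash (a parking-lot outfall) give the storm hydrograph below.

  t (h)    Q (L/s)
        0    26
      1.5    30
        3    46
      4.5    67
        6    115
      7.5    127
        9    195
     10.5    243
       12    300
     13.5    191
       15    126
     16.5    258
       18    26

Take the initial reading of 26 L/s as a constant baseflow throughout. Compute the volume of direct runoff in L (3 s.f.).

Direct-runoff ordinates (Q − Q_b): 0.0, 4.0, 20.0, 41.0, 89.0, 101.0, 169.0, 217.0, 274.0, 165.0, 100.0, 232.0, 0.0 L/s.
ΣQ_DR = 1412 L/s.
With Δt = 1.5 h = 5400 s, V = ΣQ_DR · Δt = 1412 × 5400 = 7.62 × 10^6 L.

V ≈ 7.62 × 10^6 L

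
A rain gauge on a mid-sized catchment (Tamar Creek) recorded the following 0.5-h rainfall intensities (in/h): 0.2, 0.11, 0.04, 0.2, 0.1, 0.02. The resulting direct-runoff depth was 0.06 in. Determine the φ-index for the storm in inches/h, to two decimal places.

φ ≈ 0.14 in/h

Only the 2 blocks with intensity above φ contribute runoff: 0.2, 0.2 in/h.
Σ(I−φ)·Δt = d  ⇒  (0.2+0.2 − 2φ)·0.5 = 0.06
φ = (0.4000 − 0.06/0.5) / 2 = 0.14 in/h.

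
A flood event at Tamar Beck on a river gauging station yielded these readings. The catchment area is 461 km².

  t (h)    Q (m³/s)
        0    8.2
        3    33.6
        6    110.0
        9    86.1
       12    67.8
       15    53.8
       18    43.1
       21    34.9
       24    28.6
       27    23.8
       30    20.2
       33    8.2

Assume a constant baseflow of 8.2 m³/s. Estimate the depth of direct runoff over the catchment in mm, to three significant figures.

Direct runoff: 0.0, 25.4, 101.8, 77.9, 59.6, 45.6, 34.9, 26.7, 20.4, 15.6, 12.0, 0.0 m³/s; ΣQ_DR = 419.9 m³/s.
V = ΣQ_DR · Δt = 419.9 × 10800 s = 4.535 × 10^6 m³.
Over A = 461 km², depth = V / A = 9.84 mm.

d ≈ 9.84 mm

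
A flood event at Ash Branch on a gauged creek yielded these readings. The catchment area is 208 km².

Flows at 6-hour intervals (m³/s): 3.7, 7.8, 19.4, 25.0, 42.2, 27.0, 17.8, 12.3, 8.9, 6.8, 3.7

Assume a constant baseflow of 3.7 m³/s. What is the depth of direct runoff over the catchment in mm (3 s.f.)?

Direct runoff: 0.0, 4.1, 15.7, 21.3, 38.5, 23.3, 14.1, 8.6, 5.2, 3.1, 0.0 m³/s; ΣQ_DR = 133.9 m³/s.
V = ΣQ_DR · Δt = 133.9 × 21600 s = 2.892 × 10^6 m³.
Over A = 208 km², depth = V / A = 13.9 mm.

d ≈ 13.9 mm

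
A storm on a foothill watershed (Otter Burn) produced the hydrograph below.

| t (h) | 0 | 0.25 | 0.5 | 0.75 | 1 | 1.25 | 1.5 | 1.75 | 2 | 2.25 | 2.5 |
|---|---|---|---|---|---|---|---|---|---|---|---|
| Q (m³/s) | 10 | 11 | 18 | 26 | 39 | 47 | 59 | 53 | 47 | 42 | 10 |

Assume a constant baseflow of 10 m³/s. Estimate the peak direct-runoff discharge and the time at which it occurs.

Subtracting baseflow gives direct-runoff ordinates: 0.0, 1.0, 8.0, 16.0, 29.0, 37.0, 49.0, 43.0, 37.0, 32.0, 0.0 m³/s.
The maximum is 49.0 m³/s, occurring at the reading for t = 1.5 h.

Q_p = 49.0 m³/s at t = 1.5 h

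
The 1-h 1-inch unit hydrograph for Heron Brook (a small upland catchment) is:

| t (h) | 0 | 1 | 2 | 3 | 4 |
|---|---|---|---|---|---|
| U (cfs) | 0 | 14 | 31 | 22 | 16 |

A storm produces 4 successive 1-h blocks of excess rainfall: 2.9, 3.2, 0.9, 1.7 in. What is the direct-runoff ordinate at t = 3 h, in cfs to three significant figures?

Q ≈ 176 cfs

By discrete convolution, Q_j = Σ (P_i / 1 in) · U_{j−i}.
At t = 3 h (j=3): Q = (2.9/1)·22 + (3.2/1)·31 + (0.9/1)·14 + (1.7/1)·0 = 176 cfs.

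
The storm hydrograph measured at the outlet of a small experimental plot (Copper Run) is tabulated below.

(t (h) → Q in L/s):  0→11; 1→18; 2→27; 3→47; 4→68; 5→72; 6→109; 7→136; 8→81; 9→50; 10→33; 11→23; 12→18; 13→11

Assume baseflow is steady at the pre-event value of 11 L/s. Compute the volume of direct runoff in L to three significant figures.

Direct-runoff ordinates (Q − Q_b): 0.0, 7.0, 16.0, 36.0, 57.0, 61.0, 98.0, 125.0, 70.0, 39.0, 22.0, 12.0, 7.0, 0.0 L/s.
ΣQ_DR = 550.0 L/s.
With Δt = 1 h = 3600 s, V = ΣQ_DR · Δt = 550.0 × 3600 = 1.98 × 10^6 L.

V ≈ 1.98 × 10^6 L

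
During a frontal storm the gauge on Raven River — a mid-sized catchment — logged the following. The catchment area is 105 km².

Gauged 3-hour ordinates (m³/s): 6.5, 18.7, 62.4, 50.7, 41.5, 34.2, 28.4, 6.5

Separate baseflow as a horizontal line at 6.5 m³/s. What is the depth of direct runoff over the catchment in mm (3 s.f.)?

Direct runoff: 0.0, 12.2, 55.9, 44.2, 35.0, 27.7, 21.9, 0.0 m³/s; ΣQ_DR = 196.9 m³/s.
V = ΣQ_DR · Δt = 196.9 × 10800 s = 2.127 × 10^6 m³.
Over A = 105 km², depth = V / A = 20.3 mm.

d ≈ 20.3 mm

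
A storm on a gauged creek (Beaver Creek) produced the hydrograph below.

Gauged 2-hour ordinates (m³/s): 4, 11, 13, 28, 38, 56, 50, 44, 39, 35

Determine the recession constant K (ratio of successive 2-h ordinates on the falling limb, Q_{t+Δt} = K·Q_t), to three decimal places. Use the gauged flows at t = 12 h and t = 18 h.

Using the recession-limb readings at t = 12 h and t = 18 h: Q falls from 50 to 35 m³/s over 3 intervals.
K = (Q₂/Q₁)^(1/3) = (35/50)^(1/3) = 0.888.

K ≈ 0.888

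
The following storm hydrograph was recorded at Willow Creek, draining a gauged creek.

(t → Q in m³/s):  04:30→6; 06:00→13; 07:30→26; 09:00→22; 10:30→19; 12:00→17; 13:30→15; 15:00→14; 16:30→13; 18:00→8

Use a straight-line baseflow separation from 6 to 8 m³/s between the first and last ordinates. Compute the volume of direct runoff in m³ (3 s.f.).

V ≈ 4.48 × 10^5 m³

Direct-runoff ordinates (Q − Q_b): 0.00, 6.78, 19.56, 15.33, 12.11, 9.89, 7.67, 6.44, 5.22, 0.00 m³/s.
ΣQ_DR = 83.00 m³/s.
With Δt = 1.5 h = 5400 s, V = ΣQ_DR · Δt = 83.00 × 5400 = 4.48 × 10^5 m³.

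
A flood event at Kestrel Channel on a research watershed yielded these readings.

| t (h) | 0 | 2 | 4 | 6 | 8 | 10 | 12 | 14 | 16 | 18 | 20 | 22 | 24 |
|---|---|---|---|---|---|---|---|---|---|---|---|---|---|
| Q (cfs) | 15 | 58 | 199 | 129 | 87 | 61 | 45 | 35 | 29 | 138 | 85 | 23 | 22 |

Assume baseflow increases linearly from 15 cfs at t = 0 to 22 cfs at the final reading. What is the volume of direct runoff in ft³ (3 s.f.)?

V ≈ 4.94 × 10^6 ft³

Direct-runoff ordinates (Q − Q_b): 0.00, 42.42, 182.83, 112.25, 69.67, 43.08, 26.50, 15.92, 9.33, 117.75, 64.17, 1.58, 0.00 cfs.
ΣQ_DR = 685.5 cfs.
With Δt = 2 h = 7200 s, V = ΣQ_DR · Δt = 685.5 × 7200 = 4.94 × 10^6 ft³.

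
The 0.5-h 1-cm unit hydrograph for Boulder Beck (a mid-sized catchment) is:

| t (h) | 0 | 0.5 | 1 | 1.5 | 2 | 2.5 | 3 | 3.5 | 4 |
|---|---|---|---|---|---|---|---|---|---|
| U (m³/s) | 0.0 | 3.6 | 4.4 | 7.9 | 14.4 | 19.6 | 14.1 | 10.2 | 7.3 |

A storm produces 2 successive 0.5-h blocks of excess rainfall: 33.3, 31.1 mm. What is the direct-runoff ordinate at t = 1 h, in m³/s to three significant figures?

By discrete convolution, Q_j = Σ (P_i / 10 mm) · U_{j−i}.
At t = 1 h (j=2): Q = (33.3/10)·4.4 + (31.1/10)·3.6 = 25.8 m³/s.

Q ≈ 25.8 m³/s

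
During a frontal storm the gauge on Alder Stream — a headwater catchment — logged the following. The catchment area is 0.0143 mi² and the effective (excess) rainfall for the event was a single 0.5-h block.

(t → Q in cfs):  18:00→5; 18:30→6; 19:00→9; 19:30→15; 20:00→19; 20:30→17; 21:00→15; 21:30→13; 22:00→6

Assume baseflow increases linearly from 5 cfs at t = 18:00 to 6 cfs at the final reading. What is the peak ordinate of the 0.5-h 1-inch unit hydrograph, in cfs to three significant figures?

U_p ≈ 4.49 cfs

Direct runoff: 0.00, 0.88, 3.75, 9.62, 13.50, 11.38, 9.25, 7.12, 0.00 cfs; ΣQ_DR = 55.50 cfs, peak = 13.50 cfs.
Runoff depth d = ΣQ_DR·Δt / A = 55.50 × 1800 / (0.0143 mi²) = 3.007 in.
The 1-inch UH is the DRH scaled by (1 in)/d, so U_p = 13.50 × 1/3.007 = 4.49 cfs.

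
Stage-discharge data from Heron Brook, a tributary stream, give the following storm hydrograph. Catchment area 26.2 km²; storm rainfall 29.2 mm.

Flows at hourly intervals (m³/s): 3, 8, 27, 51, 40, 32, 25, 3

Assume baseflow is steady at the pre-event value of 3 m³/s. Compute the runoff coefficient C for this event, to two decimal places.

C ≈ 0.78

ΣQ_DR = 165.0 m³/s; V = ΣQ_DR·Δt = 5.940 × 10^5 m³.
Runoff depth d = V / A = 22.67 mm.
C = d / P = 22.67 / 29.2 = 0.78.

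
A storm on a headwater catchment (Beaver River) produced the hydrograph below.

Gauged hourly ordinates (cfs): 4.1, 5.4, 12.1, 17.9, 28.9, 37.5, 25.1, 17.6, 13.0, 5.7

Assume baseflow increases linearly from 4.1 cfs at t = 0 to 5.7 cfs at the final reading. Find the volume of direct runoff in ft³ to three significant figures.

Direct-runoff ordinates (Q − Q_b): 0.00, 1.12, 7.64, 13.27, 24.09, 32.51, 19.93, 12.26, 7.48, 0.00 cfs.
ΣQ_DR = 118.3 cfs.
With Δt = 1 h = 3600 s, V = ΣQ_DR · Δt = 118.3 × 3600 = 4.26 × 10^5 ft³.

V ≈ 4.26 × 10^5 ft³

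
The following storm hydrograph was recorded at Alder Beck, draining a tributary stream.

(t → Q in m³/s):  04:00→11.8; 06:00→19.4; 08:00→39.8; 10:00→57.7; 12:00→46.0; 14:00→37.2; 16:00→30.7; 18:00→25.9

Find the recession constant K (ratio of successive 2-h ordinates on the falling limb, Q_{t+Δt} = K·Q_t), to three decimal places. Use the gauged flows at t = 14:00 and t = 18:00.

Using the recession-limb readings at t = 14:00 and t = 18:00: Q falls from 37.2 to 25.9 m³/s over 2 intervals.
K = (Q₂/Q₁)^(1/2) = (25.9/37.2)^(1/2) = 0.834.

K ≈ 0.834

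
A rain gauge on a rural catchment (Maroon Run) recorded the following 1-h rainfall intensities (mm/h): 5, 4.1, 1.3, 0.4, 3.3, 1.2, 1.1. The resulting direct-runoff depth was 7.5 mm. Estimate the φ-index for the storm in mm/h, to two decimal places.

φ ≈ 1.63 mm/h

Only the 3 blocks with intensity above φ contribute runoff: 5, 4.1, 3.3 mm/h.
Σ(I−φ)·Δt = d  ⇒  (5+4.1+3.3 − 3φ)·1 = 7.5
φ = (12.40 − 7.5/1) / 3 = 1.63 mm/h.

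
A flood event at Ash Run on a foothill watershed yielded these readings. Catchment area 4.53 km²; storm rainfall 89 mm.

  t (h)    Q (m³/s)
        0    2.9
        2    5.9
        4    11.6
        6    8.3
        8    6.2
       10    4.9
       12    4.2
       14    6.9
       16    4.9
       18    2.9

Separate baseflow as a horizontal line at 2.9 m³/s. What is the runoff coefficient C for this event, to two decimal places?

C ≈ 0.53

ΣQ_DR = 29.70 m³/s; V = ΣQ_DR·Δt = 2.138 × 10^5 m³.
Runoff depth d = V / A = 47.21 mm.
C = d / P = 47.21 / 89 = 0.53.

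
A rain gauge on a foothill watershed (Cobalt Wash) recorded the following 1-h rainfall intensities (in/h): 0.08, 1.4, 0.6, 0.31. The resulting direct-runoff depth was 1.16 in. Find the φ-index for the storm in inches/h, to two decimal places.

Only the 2 blocks with intensity above φ contribute runoff: 1.4, 0.6 in/h.
Σ(I−φ)·Δt = d  ⇒  (1.4+0.6 − 2φ)·1 = 1.16
φ = (2.000 − 1.16/1) / 2 = 0.42 in/h.

φ ≈ 0.42 in/h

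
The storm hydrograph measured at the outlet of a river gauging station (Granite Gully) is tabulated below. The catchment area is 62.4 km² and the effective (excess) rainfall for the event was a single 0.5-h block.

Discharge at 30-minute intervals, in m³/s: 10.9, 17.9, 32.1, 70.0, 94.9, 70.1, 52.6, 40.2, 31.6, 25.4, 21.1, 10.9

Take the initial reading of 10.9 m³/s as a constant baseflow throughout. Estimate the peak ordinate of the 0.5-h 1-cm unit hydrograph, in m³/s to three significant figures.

U_p ≈ 83.9 m³/s

Direct runoff: 0.0, 7.0, 21.2, 59.1, 84.0, 59.2, 41.7, 29.3, 20.7, 14.5, 10.2, 0.0 m³/s; ΣQ_DR = 346.9 m³/s, peak = 84.0 m³/s.
Runoff depth d = ΣQ_DR·Δt / A = 346.9 × 1800 / (62.4 km²) = 10.01 mm.
The 1-cm UH is the DRH scaled by (10 mm)/d, so U_p = 84.0 × 10/10.01 = 83.9 m³/s.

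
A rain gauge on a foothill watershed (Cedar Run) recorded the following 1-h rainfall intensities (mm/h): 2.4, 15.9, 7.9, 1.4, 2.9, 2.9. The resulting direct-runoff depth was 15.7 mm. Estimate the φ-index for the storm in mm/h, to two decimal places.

φ ≈ 4.05 mm/h

Only the 2 blocks with intensity above φ contribute runoff: 15.9, 7.9 mm/h.
Σ(I−φ)·Δt = d  ⇒  (15.9+7.9 − 2φ)·1 = 15.7
φ = (23.80 − 15.7/1) / 2 = 4.05 mm/h.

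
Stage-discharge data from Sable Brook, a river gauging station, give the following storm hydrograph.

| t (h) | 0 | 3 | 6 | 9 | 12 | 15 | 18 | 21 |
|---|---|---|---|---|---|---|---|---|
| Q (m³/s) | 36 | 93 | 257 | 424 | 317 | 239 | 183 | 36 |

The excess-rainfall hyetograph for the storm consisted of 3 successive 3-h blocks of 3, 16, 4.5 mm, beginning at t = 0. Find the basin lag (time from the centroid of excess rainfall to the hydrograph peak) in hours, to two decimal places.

Centroid of excess rainfall: t_c = Σ P_i·t̄_i / ΣP_i = 4.6915 h (block centres at 1.5, 4.5, 7.5 h).
Hydrograph peak occurs at t = 9 h, so basin lag t_L = 9 − 4.6915 = 4.31 h.

t_L ≈ 4.31 h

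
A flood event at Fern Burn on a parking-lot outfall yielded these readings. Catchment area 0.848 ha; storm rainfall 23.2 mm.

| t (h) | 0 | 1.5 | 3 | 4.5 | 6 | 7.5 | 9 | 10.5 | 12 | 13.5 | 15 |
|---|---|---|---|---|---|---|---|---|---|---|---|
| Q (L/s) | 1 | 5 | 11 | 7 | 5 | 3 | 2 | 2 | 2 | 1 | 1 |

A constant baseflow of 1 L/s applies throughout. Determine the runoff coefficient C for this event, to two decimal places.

C ≈ 0.80

ΣQ_DR = 29.00 L/s; V = ΣQ_DR·Δt = 1.566 × 10^5 L.
Runoff depth d = V / A = 18.47 mm.
C = d / P = 18.47 / 23.2 = 0.80.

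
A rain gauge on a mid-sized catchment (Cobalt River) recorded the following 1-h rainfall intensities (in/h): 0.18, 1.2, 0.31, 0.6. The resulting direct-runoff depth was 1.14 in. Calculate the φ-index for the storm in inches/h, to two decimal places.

Only the 2 blocks with intensity above φ contribute runoff: 1.2, 0.6 in/h.
Σ(I−φ)·Δt = d  ⇒  (1.2+0.6 − 2φ)·1 = 1.14
φ = (1.800 − 1.14/1) / 2 = 0.33 in/h.

φ ≈ 0.33 in/h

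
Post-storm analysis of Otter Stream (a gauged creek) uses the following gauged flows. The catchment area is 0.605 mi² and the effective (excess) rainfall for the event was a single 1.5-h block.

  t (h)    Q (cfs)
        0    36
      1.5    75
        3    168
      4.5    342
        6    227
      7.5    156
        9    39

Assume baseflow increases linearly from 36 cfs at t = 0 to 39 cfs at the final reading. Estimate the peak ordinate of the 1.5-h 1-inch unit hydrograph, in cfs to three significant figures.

U_p ≈ 102 cfs

Direct runoff: 0.00, 38.50, 131.00, 304.50, 189.00, 117.50, 0.00 cfs; ΣQ_DR = 780.5 cfs, peak = 304.50 cfs.
Runoff depth d = ΣQ_DR·Δt / A = 780.5 × 5400 / (0.605 mi²) = 2.999 in.
The 1-inch UH is the DRH scaled by (1 in)/d, so U_p = 304.50 × 1/2.999 = 102 cfs.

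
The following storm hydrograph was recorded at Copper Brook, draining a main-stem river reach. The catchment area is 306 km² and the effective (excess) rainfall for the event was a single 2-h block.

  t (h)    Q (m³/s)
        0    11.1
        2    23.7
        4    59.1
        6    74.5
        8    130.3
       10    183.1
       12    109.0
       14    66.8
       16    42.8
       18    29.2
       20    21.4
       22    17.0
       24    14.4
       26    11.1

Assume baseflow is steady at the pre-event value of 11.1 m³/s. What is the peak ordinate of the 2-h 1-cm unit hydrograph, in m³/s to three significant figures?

Direct runoff: 0.0, 12.6, 48.0, 63.4, 119.2, 172.0, 97.9, 55.7, 31.7, 18.1, 10.3, 5.9, 3.3, 0.0 m³/s; ΣQ_DR = 638.1 m³/s, peak = 172.0 m³/s.
Runoff depth d = ΣQ_DR·Δt / A = 638.1 × 7200 / (306 km²) = 15.01 mm.
The 1-cm UH is the DRH scaled by (10 mm)/d, so U_p = 172.0 × 10/15.01 = 115 m³/s.

U_p ≈ 115 m³/s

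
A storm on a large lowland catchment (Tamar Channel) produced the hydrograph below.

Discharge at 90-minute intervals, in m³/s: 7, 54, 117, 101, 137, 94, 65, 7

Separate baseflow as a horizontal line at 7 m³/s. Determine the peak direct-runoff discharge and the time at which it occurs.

Q_p = 130.0 m³/s at t = 6 h

Subtracting baseflow gives direct-runoff ordinates: 0.0, 47.0, 110.0, 94.0, 130.0, 87.0, 58.0, 0.0 m³/s.
The maximum is 130.0 m³/s, occurring at the reading for t = 6 h.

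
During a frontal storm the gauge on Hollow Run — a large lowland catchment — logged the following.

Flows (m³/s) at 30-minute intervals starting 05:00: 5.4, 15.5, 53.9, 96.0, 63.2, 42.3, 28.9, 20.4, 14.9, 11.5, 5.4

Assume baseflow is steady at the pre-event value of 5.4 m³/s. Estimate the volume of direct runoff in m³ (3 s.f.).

Direct-runoff ordinates (Q − Q_b): 0.0, 10.1, 48.5, 90.6, 57.8, 36.9, 23.5, 15.0, 9.5, 6.1, 0.0 m³/s.
ΣQ_DR = 298.0 m³/s.
With Δt = 0.5 h = 1800 s, V = ΣQ_DR · Δt = 298.0 × 1800 = 5.36 × 10^5 m³.

V ≈ 5.36 × 10^5 m³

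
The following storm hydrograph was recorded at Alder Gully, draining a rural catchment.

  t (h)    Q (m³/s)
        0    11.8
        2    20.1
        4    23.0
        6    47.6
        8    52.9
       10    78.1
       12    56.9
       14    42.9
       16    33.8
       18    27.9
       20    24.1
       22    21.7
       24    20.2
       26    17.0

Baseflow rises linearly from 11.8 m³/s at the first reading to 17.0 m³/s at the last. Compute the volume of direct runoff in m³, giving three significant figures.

V ≈ 1.99 × 10^6 m³

Direct-runoff ordinates (Q − Q_b): 0.00, 7.90, 10.40, 34.60, 39.50, 64.30, 42.70, 28.30, 18.80, 12.50, 8.30, 5.50, 3.60, 0.00 m³/s.
ΣQ_DR = 276.4 m³/s.
With Δt = 2 h = 7200 s, V = ΣQ_DR · Δt = 276.4 × 7200 = 1.99 × 10^6 m³.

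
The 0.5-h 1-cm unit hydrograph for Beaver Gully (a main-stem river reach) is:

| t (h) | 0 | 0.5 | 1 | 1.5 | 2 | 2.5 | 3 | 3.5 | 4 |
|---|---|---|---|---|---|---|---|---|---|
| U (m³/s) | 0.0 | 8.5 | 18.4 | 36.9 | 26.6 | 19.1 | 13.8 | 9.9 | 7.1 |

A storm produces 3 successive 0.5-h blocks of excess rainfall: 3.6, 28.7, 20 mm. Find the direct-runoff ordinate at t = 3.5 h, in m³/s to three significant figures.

Q ≈ 81.4 m³/s

By discrete convolution, Q_j = Σ (P_i / 10 mm) · U_{j−i}.
At t = 3.5 h (j=7): Q = (3.6/10)·9.9 + (28.7/10)·13.8 + (20/10)·19.1 = 81.4 m³/s.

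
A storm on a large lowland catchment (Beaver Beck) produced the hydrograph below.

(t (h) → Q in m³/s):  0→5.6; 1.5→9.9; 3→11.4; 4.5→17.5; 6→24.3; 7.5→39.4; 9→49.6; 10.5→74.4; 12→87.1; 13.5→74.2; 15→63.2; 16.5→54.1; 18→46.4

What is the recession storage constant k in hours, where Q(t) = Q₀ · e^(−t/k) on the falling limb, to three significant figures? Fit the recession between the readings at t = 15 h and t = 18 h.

k ≈ 9.71 h

On the falling limb, Q drops from 63.2 to 46.4 m³/s between t = 15 h and t = 18 h (Δt = 3 h).
k = −Δt / ln(Q₂/Q₁) = −3 / ln(46.4/63.2) = 9.71 h.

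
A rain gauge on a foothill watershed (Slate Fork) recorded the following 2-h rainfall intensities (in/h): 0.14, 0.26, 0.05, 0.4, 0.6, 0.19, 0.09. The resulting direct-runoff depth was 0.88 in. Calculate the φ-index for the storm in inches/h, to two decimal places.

Only the 2 blocks with intensity above φ contribute runoff: 0.4, 0.6 in/h.
Σ(I−φ)·Δt = d  ⇒  (0.4+0.6 − 2φ)·2 = 0.88
φ = (1.000 − 0.88/2) / 2 = 0.28 in/h.

φ ≈ 0.28 in/h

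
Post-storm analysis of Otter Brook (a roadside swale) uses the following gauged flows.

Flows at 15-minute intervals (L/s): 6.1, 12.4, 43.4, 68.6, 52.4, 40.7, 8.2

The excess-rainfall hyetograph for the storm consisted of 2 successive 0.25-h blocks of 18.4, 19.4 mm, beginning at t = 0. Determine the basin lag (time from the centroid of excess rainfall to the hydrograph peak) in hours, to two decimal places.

t_L ≈ 0.50 h

Centroid of excess rainfall: t_c = Σ P_i·t̄_i / ΣP_i = 0.2533 h (block centres at 0.125, 0.375 h).
Hydrograph peak occurs at t = 0.75 h, so basin lag t_L = 0.75 − 0.2533 = 0.50 h.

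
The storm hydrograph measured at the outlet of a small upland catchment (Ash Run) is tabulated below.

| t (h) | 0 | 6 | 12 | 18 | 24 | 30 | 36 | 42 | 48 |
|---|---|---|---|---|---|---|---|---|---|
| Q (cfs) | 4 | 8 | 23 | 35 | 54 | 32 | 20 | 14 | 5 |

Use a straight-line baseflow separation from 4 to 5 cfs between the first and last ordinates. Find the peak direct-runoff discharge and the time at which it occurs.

Q_p = 49.50 cfs at t = 24 h

Subtracting baseflow gives direct-runoff ordinates: 0.00, 3.88, 18.75, 30.62, 49.50, 27.38, 15.25, 9.12, 0.00 cfs.
The maximum is 49.50 cfs, occurring at the reading for t = 24 h.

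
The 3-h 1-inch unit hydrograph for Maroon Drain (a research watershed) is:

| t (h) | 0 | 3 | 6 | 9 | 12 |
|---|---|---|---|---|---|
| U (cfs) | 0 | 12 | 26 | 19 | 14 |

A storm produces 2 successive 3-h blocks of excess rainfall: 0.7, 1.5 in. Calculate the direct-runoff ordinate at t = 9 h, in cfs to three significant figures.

Q ≈ 52.3 cfs

By discrete convolution, Q_j = Σ (P_i / 1 in) · U_{j−i}.
At t = 9 h (j=3): Q = (0.7/1)·19 + (1.5/1)·26 = 52.3 cfs.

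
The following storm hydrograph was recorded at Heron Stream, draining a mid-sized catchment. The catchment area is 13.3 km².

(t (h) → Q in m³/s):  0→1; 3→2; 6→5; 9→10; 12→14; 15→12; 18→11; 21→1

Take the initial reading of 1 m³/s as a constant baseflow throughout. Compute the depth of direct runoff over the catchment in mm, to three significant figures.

d ≈ 39.0 mm

Direct runoff: 0.0, 1.0, 4.0, 9.0, 13.0, 11.0, 10.0, 0.0 m³/s; ΣQ_DR = 48.00 m³/s.
V = ΣQ_DR · Δt = 48.00 × 10800 s = 5.184 × 10^5 m³.
Over A = 13.3 km², depth = V / A = 39.0 mm.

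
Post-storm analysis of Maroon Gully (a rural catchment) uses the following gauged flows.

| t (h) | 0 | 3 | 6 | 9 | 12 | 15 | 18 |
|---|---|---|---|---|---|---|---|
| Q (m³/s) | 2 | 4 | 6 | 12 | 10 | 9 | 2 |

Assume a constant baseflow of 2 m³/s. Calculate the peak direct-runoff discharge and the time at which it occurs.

Q_p = 10.0 m³/s at t = 9 h

Subtracting baseflow gives direct-runoff ordinates: 0.0, 2.0, 4.0, 10.0, 8.0, 7.0, 0.0 m³/s.
The maximum is 10.0 m³/s, occurring at the reading for t = 9 h.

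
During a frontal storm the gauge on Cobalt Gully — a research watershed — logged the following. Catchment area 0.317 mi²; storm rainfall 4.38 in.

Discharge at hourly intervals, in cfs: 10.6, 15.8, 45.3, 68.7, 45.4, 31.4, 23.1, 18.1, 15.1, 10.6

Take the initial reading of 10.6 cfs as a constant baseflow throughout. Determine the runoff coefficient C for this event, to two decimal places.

ΣQ_DR = 178.1 cfs; V = ΣQ_DR·Δt = 6.412 × 10^5 ft³.
Runoff depth d = V / A = 0.8706 in.
C = d / P = 0.8706 / 4.38 = 0.20.

C ≈ 0.20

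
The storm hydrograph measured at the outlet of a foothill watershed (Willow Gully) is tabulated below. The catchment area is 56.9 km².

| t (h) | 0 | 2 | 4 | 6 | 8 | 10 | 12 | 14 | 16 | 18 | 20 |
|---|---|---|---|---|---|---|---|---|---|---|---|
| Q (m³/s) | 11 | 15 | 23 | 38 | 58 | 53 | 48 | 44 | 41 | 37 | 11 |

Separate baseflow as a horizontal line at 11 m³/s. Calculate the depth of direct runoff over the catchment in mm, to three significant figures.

Direct runoff: 0.0, 4.0, 12.0, 27.0, 47.0, 42.0, 37.0, 33.0, 30.0, 26.0, 0.0 m³/s; ΣQ_DR = 258.0 m³/s.
V = ΣQ_DR · Δt = 258.0 × 7200 s = 1.858 × 10^6 m³.
Over A = 56.9 km², depth = V / A = 32.6 mm.

d ≈ 32.6 mm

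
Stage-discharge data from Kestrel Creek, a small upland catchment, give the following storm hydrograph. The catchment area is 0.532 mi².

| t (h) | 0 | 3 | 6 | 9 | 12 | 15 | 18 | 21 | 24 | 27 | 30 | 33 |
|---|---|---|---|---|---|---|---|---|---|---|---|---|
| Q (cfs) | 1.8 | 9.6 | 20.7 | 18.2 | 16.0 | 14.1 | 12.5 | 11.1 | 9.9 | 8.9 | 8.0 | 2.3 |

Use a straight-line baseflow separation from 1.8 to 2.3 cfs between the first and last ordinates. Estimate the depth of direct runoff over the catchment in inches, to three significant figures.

Direct runoff: 0.00, 7.75, 18.81, 16.26, 14.02, 12.07, 10.43, 8.98, 7.74, 6.69, 5.75, 0.00 cfs; ΣQ_DR = 108.5 cfs.
V = ΣQ_DR · Δt = 108.5 × 10800 s = 1.172 × 10^6 ft³.
Over A = 0.532 mi², depth = V / A = 0.948 in.

d ≈ 0.948 in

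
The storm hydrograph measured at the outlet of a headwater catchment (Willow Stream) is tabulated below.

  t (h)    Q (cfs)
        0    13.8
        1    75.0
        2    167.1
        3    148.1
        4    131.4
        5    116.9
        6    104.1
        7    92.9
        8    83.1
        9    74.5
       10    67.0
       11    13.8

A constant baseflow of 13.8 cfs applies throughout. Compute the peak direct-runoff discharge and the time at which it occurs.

Q_p = 153.3 cfs at t = 2 h

Subtracting baseflow gives direct-runoff ordinates: 0.0, 61.2, 153.3, 134.3, 117.6, 103.1, 90.3, 79.1, 69.3, 60.7, 53.2, 0.0 cfs.
The maximum is 153.3 cfs, occurring at the reading for t = 2 h.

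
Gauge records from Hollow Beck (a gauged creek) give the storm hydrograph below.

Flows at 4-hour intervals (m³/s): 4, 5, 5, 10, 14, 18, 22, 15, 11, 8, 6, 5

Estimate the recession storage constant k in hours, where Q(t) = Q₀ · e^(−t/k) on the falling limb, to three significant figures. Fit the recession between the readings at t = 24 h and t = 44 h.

k ≈ 13.5 h

On the falling limb, Q drops from 22 to 5 m³/s between t = 24 h and t = 44 h (Δt = 20 h).
k = −Δt / ln(Q₂/Q₁) = −20 / ln(5/22) = 13.5 h.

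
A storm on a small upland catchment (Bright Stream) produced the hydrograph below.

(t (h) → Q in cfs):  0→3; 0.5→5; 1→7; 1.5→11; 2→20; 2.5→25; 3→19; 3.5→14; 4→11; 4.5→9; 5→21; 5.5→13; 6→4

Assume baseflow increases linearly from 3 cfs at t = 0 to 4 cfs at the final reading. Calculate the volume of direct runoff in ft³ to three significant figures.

Direct-runoff ordinates (Q − Q_b): 0.00, 1.92, 3.83, 7.75, 16.67, 21.58, 15.50, 10.42, 7.33, 5.25, 17.17, 9.08, 0.00 cfs.
ΣQ_DR = 116.5 cfs.
With Δt = 0.5 h = 1800 s, V = ΣQ_DR · Δt = 116.5 × 1800 = 2.10 × 10^5 ft³.

V ≈ 2.10 × 10^5 ft³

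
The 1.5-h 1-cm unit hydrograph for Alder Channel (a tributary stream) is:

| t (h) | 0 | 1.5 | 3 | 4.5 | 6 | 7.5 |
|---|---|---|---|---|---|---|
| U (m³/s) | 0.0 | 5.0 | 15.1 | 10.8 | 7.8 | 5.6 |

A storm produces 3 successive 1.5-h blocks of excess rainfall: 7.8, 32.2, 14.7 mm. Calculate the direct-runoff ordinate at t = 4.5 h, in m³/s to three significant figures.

Q ≈ 64.4 m³/s

By discrete convolution, Q_j = Σ (P_i / 10 mm) · U_{j−i}.
At t = 4.5 h (j=3): Q = (7.8/10)·10.8 + (32.2/10)·15.1 + (14.7/10)·5.0 = 64.4 m³/s.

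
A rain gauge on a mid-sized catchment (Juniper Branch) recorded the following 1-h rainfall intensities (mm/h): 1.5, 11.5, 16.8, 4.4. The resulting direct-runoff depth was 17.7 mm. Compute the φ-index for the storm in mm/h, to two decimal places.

φ ≈ 5.30 mm/h

Only the 2 blocks with intensity above φ contribute runoff: 11.5, 16.8 mm/h.
Σ(I−φ)·Δt = d  ⇒  (11.5+16.8 − 2φ)·1 = 17.7
φ = (28.30 − 17.7/1) / 2 = 5.30 mm/h.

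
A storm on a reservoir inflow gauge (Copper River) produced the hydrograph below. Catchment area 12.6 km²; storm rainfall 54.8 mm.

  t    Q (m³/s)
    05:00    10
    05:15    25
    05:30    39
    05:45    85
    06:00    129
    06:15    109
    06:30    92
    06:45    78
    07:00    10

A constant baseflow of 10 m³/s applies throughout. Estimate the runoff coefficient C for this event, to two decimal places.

ΣQ_DR = 487.0 m³/s; V = ΣQ_DR·Δt = 4.383 × 10^5 m³.
Runoff depth d = V / A = 34.79 mm.
C = d / P = 34.79 / 54.8 = 0.63.

C ≈ 0.63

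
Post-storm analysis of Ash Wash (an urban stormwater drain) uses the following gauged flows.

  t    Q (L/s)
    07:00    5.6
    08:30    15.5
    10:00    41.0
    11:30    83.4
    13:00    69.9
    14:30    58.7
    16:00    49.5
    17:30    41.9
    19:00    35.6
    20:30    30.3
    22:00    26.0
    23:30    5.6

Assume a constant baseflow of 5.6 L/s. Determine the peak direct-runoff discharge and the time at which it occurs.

Subtracting baseflow gives direct-runoff ordinates: 0.0, 9.9, 35.4, 77.8, 64.3, 53.1, 43.9, 36.3, 30.0, 24.7, 20.4, 0.0 L/s.
The maximum is 77.8 L/s, occurring at the reading for t = 11:30.

Q_p = 77.8 L/s at t = 11:30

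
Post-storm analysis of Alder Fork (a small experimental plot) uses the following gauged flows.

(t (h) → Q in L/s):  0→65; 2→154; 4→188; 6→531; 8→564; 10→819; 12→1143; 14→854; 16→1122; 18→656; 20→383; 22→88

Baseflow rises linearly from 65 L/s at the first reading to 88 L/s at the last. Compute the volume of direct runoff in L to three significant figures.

V ≈ 4.07 × 10^7 L

Direct-runoff ordinates (Q − Q_b): 0.00, 86.91, 118.82, 459.73, 490.64, 743.55, 1065.45, 774.36, 1040.27, 572.18, 297.09, 0.00 L/s.
ΣQ_DR = 5649 L/s.
With Δt = 2 h = 7200 s, V = ΣQ_DR · Δt = 5649 × 7200 = 4.07 × 10^7 L.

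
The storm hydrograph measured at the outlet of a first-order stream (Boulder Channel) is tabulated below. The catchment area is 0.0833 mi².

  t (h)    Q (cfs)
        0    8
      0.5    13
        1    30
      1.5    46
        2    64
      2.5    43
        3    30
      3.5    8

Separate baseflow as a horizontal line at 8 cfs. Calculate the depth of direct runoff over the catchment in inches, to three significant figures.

Direct runoff: 0.0, 5.0, 22.0, 38.0, 56.0, 35.0, 22.0, 0.0 cfs; ΣQ_DR = 178.0 cfs.
V = ΣQ_DR · Δt = 178.0 × 1800 s = 3.204 × 10^5 ft³.
Over A = 0.0833 mi², depth = V / A = 1.66 in.

d ≈ 1.66 in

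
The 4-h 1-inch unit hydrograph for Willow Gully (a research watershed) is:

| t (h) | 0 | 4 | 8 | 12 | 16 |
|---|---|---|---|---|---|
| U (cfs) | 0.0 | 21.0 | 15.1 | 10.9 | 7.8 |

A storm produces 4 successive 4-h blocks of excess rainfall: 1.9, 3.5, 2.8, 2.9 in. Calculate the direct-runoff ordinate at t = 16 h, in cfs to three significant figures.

By discrete convolution, Q_j = Σ (P_i / 1 in) · U_{j−i}.
At t = 16 h (j=4): Q = (1.9/1)·7.8 + (3.5/1)·10.9 + (2.8/1)·15.1 + (2.9/1)·21.0 = 156 cfs.

Q ≈ 156 cfs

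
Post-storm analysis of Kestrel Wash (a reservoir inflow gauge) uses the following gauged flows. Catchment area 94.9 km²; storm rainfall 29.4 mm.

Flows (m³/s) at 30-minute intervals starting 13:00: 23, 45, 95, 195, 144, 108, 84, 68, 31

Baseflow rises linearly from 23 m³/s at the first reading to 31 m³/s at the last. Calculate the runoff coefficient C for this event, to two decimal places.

ΣQ_DR = 550.0 m³/s; V = ΣQ_DR·Δt = 9.900 × 10^5 m³.
Runoff depth d = V / A = 10.43 mm.
C = d / P = 10.43 / 29.4 = 0.35.

C ≈ 0.35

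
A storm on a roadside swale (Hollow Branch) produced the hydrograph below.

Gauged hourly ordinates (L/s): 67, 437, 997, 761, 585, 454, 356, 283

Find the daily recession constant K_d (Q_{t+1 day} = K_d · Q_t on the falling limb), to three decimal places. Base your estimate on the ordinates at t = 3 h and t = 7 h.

K_d ≈ 0.003

Between t = 3 h and t = 7 h the flow falls from 761 to 283 L/s over 4×1 h = 4 h.
Per-interval ratio K = (283/761)^(1/4) = 0.7809; K_d = K^(24/1) = 0.003.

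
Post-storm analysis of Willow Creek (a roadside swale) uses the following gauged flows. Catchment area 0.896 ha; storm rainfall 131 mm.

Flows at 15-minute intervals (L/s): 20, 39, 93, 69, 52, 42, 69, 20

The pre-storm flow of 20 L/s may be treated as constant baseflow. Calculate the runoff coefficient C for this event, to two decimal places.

C ≈ 0.19

ΣQ_DR = 244.0 L/s; V = ΣQ_DR·Δt = 2.196 × 10^5 L.
Runoff depth d = V / A = 24.51 mm.
C = d / P = 24.51 / 131 = 0.19.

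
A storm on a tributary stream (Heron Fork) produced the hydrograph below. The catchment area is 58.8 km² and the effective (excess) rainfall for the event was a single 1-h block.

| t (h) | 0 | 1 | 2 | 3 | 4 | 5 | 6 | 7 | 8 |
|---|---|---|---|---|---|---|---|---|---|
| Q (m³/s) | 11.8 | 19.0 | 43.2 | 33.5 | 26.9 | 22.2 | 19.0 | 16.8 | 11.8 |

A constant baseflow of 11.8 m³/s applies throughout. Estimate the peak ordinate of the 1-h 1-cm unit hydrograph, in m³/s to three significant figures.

U_p ≈ 52.3 m³/s

Direct runoff: 0.0, 7.2, 31.4, 21.7, 15.1, 10.4, 7.2, 5.0, 0.0 m³/s; ΣQ_DR = 98.00 m³/s, peak = 31.4 m³/s.
Runoff depth d = ΣQ_DR·Δt / A = 98.00 × 3600 / (58.8 km²) = 6.000 mm.
The 1-cm UH is the DRH scaled by (10 mm)/d, so U_p = 31.4 × 10/6.000 = 52.3 m³/s.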